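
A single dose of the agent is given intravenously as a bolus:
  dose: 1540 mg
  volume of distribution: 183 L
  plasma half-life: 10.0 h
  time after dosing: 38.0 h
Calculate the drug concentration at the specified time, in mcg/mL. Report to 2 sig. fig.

C₀ = Dose / Vd = 1540 / 183 = 8.415 mg/L
k = ln2 / t½ = 0.693147 / 10.0 = 0.06931 h⁻¹
C = C₀ · e^(−k·t) = 8.415 × e^(−0.06931 × 38.0)
  = 8.415 × 0.07181 = 0.6043 mg/L
(0.6043 mg/L = 0.6043 mcg/mL)

0.60 mcg/mL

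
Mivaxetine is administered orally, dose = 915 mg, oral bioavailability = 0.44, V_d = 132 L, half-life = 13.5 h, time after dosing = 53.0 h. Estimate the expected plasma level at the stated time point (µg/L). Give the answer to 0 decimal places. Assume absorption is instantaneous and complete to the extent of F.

Amount reaching circulation = F × Dose = 0.44 × 915.0 = 402.6 mg
C₀ = F·Dose / Vd = 402.6 / 132 = 3.050 mg/L
k = ln2 / t½ = 0.693147 / 13.5 = 0.05134 h⁻¹
C = C₀ · e^(−k·t) = 3.050 × e^(−0.05134 × 53.0)
  = 3.050 × 0.06581 = 0.2007 mg/L
Convert: 0.2007 mg/L × 1000 = 200.7 µg/L

201 µg/L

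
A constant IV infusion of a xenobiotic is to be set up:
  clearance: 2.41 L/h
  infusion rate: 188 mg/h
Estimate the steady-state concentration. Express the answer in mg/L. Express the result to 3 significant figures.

78.0 mg/L

At steady state Css = R₀ / CL = 188 / 2.410 = 78.01 mg/L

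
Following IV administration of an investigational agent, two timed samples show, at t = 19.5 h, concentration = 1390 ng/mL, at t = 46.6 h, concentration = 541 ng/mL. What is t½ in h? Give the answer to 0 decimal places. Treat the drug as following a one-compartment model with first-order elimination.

20 h

k = ln(C₁/C₂) / (t₂ − t₁) = ln(1390/541) / (46.6 − 19.5)
  = 0.9436 / 27.10 = 0.03482 h⁻¹
t½ = ln2 / k = 0.693147 / 0.03482 = 19.91 h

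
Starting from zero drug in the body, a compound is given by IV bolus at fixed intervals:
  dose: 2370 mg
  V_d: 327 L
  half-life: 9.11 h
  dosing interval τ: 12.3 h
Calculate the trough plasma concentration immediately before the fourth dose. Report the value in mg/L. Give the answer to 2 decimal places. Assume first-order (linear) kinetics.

C₀ per dose = Dose / Vd = 2370 / 327 = 7.248 mg/L
k = ln2 / t½ = 0.693147 / 9.11 = 0.07609 h⁻¹
Fraction remaining after one interval: r = e^(−kτ) = e^(−0.07609 × 12.3) = 0.3922
Before dose 4, 3 doses have been given (aged 1τ, 2τ, 3τ).
C_trough = C₀ × (r + r² + … + r^3) = C₀ × r(1−r^3)/(1−r)
        = 7.248 × 0.3922 × (1 − 0.06033) / (1 − 0.3922) = 4.395 mg/L

4.40 mg/L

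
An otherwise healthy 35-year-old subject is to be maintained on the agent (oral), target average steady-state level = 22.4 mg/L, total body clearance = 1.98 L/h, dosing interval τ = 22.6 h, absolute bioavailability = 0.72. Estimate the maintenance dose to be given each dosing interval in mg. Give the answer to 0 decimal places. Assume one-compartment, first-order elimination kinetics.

At steady state, F × (Dose/τ) = Css × CL.
Dose = Css × CL × τ / F = 22.4 × 1.980 × 22.6 / 0.72 = 1392 mg

1392 mg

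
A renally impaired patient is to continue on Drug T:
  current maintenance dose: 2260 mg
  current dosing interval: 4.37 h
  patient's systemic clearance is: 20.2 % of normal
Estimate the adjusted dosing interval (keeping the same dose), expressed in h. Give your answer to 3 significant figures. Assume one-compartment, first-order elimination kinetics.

To keep the same average steady-state level, dosing rate must scale with clearance.
CL ratio = 20.2 / 100 = 0.2020
New interval (same dose) = 4.37 / 0.2020 = 21.63 h

21.6 h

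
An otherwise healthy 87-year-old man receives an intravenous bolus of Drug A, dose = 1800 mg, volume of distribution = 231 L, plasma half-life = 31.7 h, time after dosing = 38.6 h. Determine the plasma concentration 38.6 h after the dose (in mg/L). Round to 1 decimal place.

C₀ = Dose / Vd = 1800 / 231 = 7.792 mg/L
k = ln2 / t½ = 0.693147 / 31.7 = 0.02187 h⁻¹
C = C₀ · e^(−k·t) = 7.792 × e^(−0.02187 × 38.6)
  = 7.792 × 0.4299 = 3.350 mg/L

3.4 mg/L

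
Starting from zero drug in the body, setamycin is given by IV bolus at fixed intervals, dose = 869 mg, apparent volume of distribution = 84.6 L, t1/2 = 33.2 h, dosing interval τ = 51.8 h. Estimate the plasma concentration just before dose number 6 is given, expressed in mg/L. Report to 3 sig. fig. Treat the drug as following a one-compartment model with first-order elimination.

C₀ per dose = Dose / Vd = 869 / 84.6 = 10.27 mg/L
k = ln2 / t½ = 0.693147 / 33.2 = 0.02088 h⁻¹
Fraction remaining after one interval: r = e^(−kτ) = e^(−0.02088 × 51.8) = 0.3391
Before dose 6, 5 doses have been given (aged 1τ, 2τ, 3τ, 4τ, 5τ).
C_trough = C₀ × (r + r² + … + r^5) = C₀ × r(1−r^5)/(1−r)
        = 10.27 × 0.3391 × (1 − 0.004484) / (1 − 0.3391) = 5.246 mg/L

5.25 mg/L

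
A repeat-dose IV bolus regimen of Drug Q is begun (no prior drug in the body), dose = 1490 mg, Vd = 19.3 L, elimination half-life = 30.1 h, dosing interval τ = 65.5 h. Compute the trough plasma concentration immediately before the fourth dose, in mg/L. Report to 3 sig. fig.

21.7 mg/L

C₀ per dose = Dose / Vd = 1490 / 19.3 = 77.20 mg/L
k = ln2 / t½ = 0.693147 / 30.1 = 0.02303 h⁻¹
Fraction remaining after one interval: r = e^(−kτ) = e^(−0.02303 × 65.5) = 0.2212
Before dose 4, 3 doses have been given (aged 1τ, 2τ, 3τ).
C_trough = C₀ × (r + r² + … + r^3) = C₀ × r(1−r^3)/(1−r)
        = 77.20 × 0.2212 × (1 − 0.01082) / (1 − 0.2212) = 21.69 mg/L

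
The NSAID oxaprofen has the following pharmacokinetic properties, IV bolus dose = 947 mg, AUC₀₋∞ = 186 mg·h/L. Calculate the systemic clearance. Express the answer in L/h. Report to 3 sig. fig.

5.09 L/h

CL = Dose / AUC = 947 / 186 = 5.091 L/h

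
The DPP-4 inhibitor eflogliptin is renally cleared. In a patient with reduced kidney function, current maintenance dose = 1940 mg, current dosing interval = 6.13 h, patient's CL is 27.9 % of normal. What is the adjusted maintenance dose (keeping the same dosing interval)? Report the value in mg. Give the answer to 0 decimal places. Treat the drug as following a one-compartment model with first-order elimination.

541 mg

To keep the same average steady-state level, dosing rate must scale with clearance.
CL ratio = 27.9 / 100 = 0.2790
New dose (same interval) = 1940 × 0.2790 = 541.3 mg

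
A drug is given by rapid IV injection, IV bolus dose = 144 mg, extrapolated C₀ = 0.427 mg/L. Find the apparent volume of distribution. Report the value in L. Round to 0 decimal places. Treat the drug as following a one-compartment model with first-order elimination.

337 L

Vd = Dose / C₀ = 144.0 / 0.427 = 337.2 L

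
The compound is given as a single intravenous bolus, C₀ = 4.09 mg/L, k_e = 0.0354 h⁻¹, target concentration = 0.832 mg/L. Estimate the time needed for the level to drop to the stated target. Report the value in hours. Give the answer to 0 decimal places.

t = ln(C₀ / C) / k = ln(4.090 / 0.832) / 0.03540
  = ln(4.916) / 0.03540 = 1.592 / 0.03540 = 44.97 h

45 h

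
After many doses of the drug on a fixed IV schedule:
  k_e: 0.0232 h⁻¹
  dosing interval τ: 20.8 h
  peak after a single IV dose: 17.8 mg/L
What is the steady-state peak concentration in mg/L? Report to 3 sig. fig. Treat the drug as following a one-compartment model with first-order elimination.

46.5 mg/L

e^(−kτ) = e^(−0.02320 × 20.8) = 0.6172
Accumulation ratio R = 1 / (1 − e^(−kτ)) = 1 / (1 − 0.6172) = 2.612
Steady-state peak = C₀ × R = 17.8 × 2.612 = 46.49 mg/L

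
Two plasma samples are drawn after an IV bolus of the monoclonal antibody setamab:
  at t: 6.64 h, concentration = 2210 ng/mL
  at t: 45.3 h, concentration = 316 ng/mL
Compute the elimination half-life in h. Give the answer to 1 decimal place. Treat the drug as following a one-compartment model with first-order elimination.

13.8 h

k = ln(C₁/C₂) / (t₂ − t₁) = ln(2210/316) / (45.3 − 6.64)
  = 1.945 / 38.66 = 0.05031 h⁻¹
t½ = ln2 / k = 0.693147 / 0.05031 = 13.78 h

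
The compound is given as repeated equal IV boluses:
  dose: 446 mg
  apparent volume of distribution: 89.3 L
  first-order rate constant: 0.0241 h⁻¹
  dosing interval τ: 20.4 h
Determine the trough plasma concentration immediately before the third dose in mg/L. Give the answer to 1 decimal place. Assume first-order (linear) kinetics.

4.9 mg/L

C₀ per dose = Dose / Vd = 446 / 89.3 = 4.994 mg/L
Fraction remaining after one interval: r = e^(−kτ) = e^(−0.02410 × 20.4) = 0.6116
Before dose 3, 2 doses have been given (aged 1τ, 2τ).
C_trough = C₀ × (r + r²) = 4.994 × (0.6116 + 0.3741) = 4.923 mg/L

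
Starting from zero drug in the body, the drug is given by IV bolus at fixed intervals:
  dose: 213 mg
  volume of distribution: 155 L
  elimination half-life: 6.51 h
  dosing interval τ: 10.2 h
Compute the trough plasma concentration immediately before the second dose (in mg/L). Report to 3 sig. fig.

C₀ per dose = Dose / Vd = 213 / 155 = 1.374 mg/L
k = ln2 / t½ = 0.693147 / 6.51 = 0.1065 h⁻¹
Fraction remaining after one interval: r = e^(−kτ) = e^(−0.1065 × 10.2) = 0.3375
Before dose 2, 1 dose has been given (aged 1τ).
C_trough = C₀ × r = 1.374 × 0.3375 = 0.4637 mg/L

0.464 mg/L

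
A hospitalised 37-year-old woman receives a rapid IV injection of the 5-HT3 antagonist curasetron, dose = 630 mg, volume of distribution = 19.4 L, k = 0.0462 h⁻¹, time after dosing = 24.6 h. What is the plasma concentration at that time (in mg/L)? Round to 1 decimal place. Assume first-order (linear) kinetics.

C₀ = Dose / Vd = 630.0 / 19.4 = 32.47 mg/L
C = C₀ · e^(−k·t) = 32.47 × e^(−0.04620 × 24.6)
  = 32.47 × 0.3209 = 10.42 mg/L

10.4 mg/L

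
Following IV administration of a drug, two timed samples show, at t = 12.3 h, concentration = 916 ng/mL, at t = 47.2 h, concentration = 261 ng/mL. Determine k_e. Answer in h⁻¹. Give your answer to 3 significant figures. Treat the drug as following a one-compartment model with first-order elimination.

k = ln(C₁/C₂) / (t₂ − t₁) = ln(916/261) / (47.2 − 12.3)
  = 1.255 / 34.90 = 0.03596 h⁻¹

0.0360 h⁻¹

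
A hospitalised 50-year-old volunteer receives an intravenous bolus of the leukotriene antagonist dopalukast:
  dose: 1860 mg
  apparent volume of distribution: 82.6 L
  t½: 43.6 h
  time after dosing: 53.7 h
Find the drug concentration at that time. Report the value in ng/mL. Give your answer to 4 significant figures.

C₀ = Dose / Vd = 1860 / 82.6 = 22.52 mg/L
k = ln2 / t½ = 0.693147 / 43.6 = 0.01590 h⁻¹
C = C₀ · e^(−k·t) = 22.52 × e^(−0.01590 × 53.7)
  = 22.52 × 0.4258 = 9.589 mg/L
Convert: 9.589 mg/L × 1000 = 9589 ng/mL

9589 ng/mL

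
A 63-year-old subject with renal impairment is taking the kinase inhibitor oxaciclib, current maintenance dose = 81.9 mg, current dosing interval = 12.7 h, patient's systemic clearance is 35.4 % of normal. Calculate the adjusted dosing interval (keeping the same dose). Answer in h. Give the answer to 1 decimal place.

To keep the same average steady-state level, dosing rate must scale with clearance.
CL ratio = 35.4 / 100 = 0.3540
New interval (same dose) = 12.7 / 0.3540 = 35.88 h

35.9 h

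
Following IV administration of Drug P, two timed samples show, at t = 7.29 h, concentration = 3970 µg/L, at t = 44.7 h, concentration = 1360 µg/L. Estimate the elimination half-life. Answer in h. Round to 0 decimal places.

24 h

k = ln(C₁/C₂) / (t₂ − t₁) = ln(3970/1360) / (44.7 − 7.29)
  = 1.071 / 37.41 = 0.02863 h⁻¹
t½ = ln2 / k = 0.693147 / 0.02863 = 24.21 h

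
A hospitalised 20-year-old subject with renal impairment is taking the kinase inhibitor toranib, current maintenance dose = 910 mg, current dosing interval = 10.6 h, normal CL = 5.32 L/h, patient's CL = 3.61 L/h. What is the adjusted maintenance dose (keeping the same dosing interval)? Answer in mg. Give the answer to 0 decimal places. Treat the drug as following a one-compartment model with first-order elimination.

To keep the same average steady-state level, dosing rate must scale with clearance.
CL ratio = 3.61 / 5.32 = 0.6786
New dose (same interval) = 910 × 0.6786 = 617.5 mg

618 mg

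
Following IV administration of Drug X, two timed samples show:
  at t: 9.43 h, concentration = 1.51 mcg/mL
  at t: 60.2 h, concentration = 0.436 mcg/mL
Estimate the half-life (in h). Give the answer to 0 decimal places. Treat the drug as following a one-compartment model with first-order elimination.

k = ln(C₁/C₂) / (t₂ − t₁) = ln(1.51/0.436) / (60.2 − 9.43)
  = 1.242 / 50.77 = 0.02446 h⁻¹
t½ = ln2 / k = 0.693147 / 0.02446 = 28.34 h

28 h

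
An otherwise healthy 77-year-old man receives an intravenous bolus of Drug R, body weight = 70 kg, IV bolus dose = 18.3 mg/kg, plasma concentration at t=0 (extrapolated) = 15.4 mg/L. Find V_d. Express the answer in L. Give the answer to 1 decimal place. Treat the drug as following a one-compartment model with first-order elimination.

83.2 L

Dose = 18.3 × 70 = 1281 mg
Vd = Dose / C₀ = 1281 / 15.4 = 83.18 L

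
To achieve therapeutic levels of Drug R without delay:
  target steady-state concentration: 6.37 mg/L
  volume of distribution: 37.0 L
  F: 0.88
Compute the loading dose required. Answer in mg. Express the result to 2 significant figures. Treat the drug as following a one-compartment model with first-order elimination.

270 mg

LD = Css × Vd / F = 6.37 × 37.0 / 0.88 = 267.8 mg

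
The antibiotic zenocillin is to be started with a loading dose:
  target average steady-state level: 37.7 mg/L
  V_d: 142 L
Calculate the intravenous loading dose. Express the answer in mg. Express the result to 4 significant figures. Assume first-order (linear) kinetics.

5353 mg

LD = Css × Vd = 37.7 × 142 = 5353 mg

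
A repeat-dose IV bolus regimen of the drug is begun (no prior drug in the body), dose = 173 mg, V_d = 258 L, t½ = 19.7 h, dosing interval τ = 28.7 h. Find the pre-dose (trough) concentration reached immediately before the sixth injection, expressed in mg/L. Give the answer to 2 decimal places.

C₀ per dose = Dose / Vd = 173 / 258 = 0.6705 mg/L
k = ln2 / t½ = 0.693147 / 19.7 = 0.03519 h⁻¹
Fraction remaining after one interval: r = e^(−kτ) = e^(−0.03519 × 28.7) = 0.3642
Before dose 6, 5 doses have been given (aged 1τ, 2τ, 3τ, 4τ, 5τ).
C_trough = C₀ × (r + r² + … + r^5) = C₀ × r(1−r^5)/(1−r)
        = 0.6705 × 0.3642 × (1 − 0.006408) / (1 − 0.3642) = 0.3816 mg/L

0.38 mg/L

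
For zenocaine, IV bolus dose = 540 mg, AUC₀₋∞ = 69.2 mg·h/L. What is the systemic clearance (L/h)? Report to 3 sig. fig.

CL = Dose / AUC = 540 / 69.2 = 7.803 L/h

7.80 L/h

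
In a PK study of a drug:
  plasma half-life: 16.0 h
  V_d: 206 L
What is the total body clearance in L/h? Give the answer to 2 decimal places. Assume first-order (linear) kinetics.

8.92 L/h

k = ln2 / t½ = 0.693147 / 16.0 = 0.04332 h⁻¹
CL = k × Vd = 0.04332 × 206 = 8.924 L/h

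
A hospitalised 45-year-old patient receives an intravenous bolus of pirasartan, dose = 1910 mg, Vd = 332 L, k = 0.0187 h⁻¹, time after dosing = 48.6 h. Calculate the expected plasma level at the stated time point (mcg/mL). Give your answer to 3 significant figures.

2.32 mcg/mL

C₀ = Dose / Vd = 1910 / 332 = 5.753 mg/L
C = C₀ · e^(−k·t) = 5.753 × e^(−0.01870 × 48.6)
  = 5.753 × 0.4030 = 2.318 mg/L
(2.318 mg/L = 2.318 mcg/mL)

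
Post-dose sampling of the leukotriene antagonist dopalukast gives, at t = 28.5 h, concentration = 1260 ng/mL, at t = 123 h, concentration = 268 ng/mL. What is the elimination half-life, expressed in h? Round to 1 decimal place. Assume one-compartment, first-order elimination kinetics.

42.3 h

k = ln(C₁/C₂) / (t₂ − t₁) = ln(1260/268) / (123 − 28.5)
  = 1.548 / 94.50 = 0.01638 h⁻¹
t½ = ln2 / k = 0.693147 / 0.01638 = 42.32 h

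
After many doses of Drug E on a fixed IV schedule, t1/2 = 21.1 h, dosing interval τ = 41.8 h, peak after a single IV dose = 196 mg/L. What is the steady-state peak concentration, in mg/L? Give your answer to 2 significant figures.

k = ln2 / t½ = 0.693147 / 21.1 = 0.03285 h⁻¹
e^(−kτ) = e^(−0.03285 × 41.8) = 0.2533
Accumulation ratio R = 1 / (1 − e^(−kτ)) = 1 / (1 − 0.2533) = 1.339
Steady-state peak = C₀ × R = 196 × 1.339 = 262.4 mg/L

260 mg/L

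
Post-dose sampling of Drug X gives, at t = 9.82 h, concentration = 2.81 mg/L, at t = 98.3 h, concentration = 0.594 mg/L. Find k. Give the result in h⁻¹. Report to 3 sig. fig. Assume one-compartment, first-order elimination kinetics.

k = ln(C₁/C₂) / (t₂ − t₁) = ln(2.81/0.594) / (98.3 − 9.82)
  = 1.554 / 88.48 = 0.01756 h⁻¹

0.0176 h⁻¹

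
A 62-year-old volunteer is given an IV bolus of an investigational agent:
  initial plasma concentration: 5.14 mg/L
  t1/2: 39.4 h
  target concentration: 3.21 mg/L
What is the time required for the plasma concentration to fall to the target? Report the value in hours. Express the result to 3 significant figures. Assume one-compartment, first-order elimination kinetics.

26.8 h

k = ln2 / t½ = 0.693147 / 39.4 = 0.01759 h⁻¹
t = ln(C₀ / C) / k = ln(5.140 / 3.21) / 0.01759
  = ln(1.601) / 0.01759 = 0.4706 / 0.01759 = 26.75 h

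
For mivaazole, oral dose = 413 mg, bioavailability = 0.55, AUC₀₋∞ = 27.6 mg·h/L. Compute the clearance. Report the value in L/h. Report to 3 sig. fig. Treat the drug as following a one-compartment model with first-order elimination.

CL = F·Dose / AUC = 0.55 × 413 / 27.6 = 8.230 L/h

8.23 L/h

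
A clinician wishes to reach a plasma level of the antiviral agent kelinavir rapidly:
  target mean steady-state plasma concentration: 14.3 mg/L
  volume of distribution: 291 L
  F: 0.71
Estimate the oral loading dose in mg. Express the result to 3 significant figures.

LD = Css × Vd / F = 14.3 × 291 / 0.71 = 5861 mg

5860 mg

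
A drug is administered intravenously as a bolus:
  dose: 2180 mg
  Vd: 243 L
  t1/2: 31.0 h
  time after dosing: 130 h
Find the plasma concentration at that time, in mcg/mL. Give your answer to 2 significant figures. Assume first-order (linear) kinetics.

0.49 mcg/mL

C₀ = Dose / Vd = 2180 / 243 = 8.971 mg/L
k = ln2 / t½ = 0.693147 / 31.0 = 0.02236 h⁻¹
C = C₀ · e^(−k·t) = 8.971 × e^(−0.02236 × 130)
  = 8.971 × 0.05465 = 0.4903 mg/L
(0.4903 mg/L = 0.4903 mcg/mL)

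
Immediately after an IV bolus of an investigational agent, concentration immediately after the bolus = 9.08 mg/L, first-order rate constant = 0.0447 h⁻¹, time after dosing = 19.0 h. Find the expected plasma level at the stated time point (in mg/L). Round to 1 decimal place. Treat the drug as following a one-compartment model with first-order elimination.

C = C₀ · e^(−k·t) = 9.080 × e^(−0.04470 × 19.0)
  = 9.080 × 0.4277 = 3.884 mg/L

3.9 mg/L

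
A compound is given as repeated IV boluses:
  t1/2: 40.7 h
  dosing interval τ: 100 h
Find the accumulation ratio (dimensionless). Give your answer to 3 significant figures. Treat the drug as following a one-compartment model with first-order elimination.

1.22

k = ln2 / t½ = 0.693147 / 40.7 = 0.01703 h⁻¹
e^(−kτ) = e^(−0.01703 × 100) = 0.1821
Accumulation ratio R = 1 / (1 − e^(−kτ)) = 1 / (1 − 0.1821) = 1.223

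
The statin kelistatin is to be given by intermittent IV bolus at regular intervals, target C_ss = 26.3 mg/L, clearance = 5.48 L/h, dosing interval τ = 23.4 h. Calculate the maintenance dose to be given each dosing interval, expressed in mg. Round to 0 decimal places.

At steady state, Dose/τ = Css × CL.
Dose = Css × CL × τ = 26.3 × 5.480 × 23.4 = 3373 mg

3373 mg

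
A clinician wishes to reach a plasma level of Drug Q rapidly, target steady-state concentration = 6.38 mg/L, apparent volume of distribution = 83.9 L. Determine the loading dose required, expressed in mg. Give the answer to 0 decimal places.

LD = Css × Vd = 6.38 × 83.9 = 535.3 mg

535 mg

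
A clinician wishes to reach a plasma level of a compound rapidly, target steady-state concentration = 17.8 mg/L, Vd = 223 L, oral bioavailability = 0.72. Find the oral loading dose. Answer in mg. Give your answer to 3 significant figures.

5510 mg

LD = Css × Vd / F = 17.8 × 223 / 0.72 = 5513 mg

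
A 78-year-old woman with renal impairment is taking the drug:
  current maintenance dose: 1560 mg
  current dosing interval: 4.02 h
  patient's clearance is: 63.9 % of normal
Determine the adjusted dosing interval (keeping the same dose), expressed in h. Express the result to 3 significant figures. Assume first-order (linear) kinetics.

6.29 h

To keep the same average steady-state level, dosing rate must scale with clearance.
CL ratio = 63.9 / 100 = 0.6390
New interval (same dose) = 4.02 / 0.6390 = 6.291 h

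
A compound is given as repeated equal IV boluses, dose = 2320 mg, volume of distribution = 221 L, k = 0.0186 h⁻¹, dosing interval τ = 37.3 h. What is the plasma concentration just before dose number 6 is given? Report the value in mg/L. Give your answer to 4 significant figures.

C₀ per dose = Dose / Vd = 2320 / 221 = 10.50 mg/L
Fraction remaining after one interval: r = e^(−kτ) = e^(−0.01860 × 37.3) = 0.4997
Before dose 6, 5 doses have been given (aged 1τ, 2τ, 3τ, 4τ, 5τ).
C_trough = C₀ × (r + r² + … + r^5) = C₀ × r(1−r^5)/(1−r)
        = 10.50 × 0.4997 × (1 − 0.03116) / (1 − 0.4997) = 10.16 mg/L

10.16 mg/L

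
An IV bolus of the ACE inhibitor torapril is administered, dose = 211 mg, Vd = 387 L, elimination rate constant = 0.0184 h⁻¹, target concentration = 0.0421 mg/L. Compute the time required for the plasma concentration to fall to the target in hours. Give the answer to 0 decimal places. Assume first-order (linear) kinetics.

C₀ = Dose / Vd = 211.0 / 387 = 0.5452 mg/L
t = ln(C₀ / C) / k = ln(0.5452 / 0.0421) / 0.01840
  = ln(12.95) / 0.01840 = 2.561 / 0.01840 = 139.2 h

139 h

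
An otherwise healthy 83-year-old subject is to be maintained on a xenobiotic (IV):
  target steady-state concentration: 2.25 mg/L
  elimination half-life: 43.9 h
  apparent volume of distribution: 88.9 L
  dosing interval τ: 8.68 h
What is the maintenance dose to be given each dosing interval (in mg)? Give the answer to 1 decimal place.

k = ln2 / t½ = 0.693147 / 43.9 = 0.01579 h⁻¹
CL = k × Vd = 0.01579 × 88.9 = 1.404 L/h
At steady state, Dose/τ = Css × CL.
Dose = Css × CL × τ = 2.25 × 1.404 × 8.68 = 27.42 mg

27.4 mg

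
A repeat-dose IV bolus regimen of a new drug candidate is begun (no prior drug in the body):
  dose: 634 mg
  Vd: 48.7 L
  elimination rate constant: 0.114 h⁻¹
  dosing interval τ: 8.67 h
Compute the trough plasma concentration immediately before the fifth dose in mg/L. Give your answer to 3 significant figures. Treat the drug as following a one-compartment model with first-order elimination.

C₀ per dose = Dose / Vd = 634 / 48.7 = 13.02 mg/L
Fraction remaining after one interval: r = e^(−kτ) = e^(−0.1140 × 8.67) = 0.3722
Before dose 5, 4 doses have been given (aged 1τ, 2τ, 3τ, 4τ).
C_trough = C₀ × (r + r² + … + r^4) = C₀ × r(1−r^4)/(1−r)
        = 13.02 × 0.3722 × (1 − 0.01919) / (1 − 0.3722) = 7.571 mg/L

7.57 mg/L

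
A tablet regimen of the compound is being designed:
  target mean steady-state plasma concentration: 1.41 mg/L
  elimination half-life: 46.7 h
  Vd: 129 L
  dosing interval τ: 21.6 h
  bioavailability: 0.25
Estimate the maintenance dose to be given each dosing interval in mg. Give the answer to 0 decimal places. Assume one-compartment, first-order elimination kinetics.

k = ln2 / t½ = 0.693147 / 46.7 = 0.01484 h⁻¹
CL = k × Vd = 0.01484 × 129 = 1.914 L/h
At steady state, F × (Dose/τ) = Css × CL.
Dose = Css × CL × τ / F = 1.41 × 1.914 × 21.6 / 0.25 = 233.2 mg

233 mg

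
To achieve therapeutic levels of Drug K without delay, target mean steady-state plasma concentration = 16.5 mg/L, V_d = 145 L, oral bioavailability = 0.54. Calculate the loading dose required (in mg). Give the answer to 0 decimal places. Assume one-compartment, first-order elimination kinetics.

LD = Css × Vd / F = 16.5 × 145 / 0.54 = 4431 mg

4431 mg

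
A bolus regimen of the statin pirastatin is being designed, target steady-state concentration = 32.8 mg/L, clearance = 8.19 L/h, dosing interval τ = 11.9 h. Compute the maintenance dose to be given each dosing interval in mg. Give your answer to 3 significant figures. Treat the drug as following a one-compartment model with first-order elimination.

At steady state, Dose/τ = Css × CL.
Dose = Css × CL × τ = 32.8 × 8.190 × 11.9 = 3197 mg

3200 mg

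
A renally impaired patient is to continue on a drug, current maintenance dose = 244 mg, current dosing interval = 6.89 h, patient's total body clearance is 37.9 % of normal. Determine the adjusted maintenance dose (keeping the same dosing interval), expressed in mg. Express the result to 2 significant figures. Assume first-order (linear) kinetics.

To keep the same average steady-state level, dosing rate must scale with clearance.
CL ratio = 37.9 / 100 = 0.3790
New dose (same interval) = 244 × 0.3790 = 92.48 mg

92 mg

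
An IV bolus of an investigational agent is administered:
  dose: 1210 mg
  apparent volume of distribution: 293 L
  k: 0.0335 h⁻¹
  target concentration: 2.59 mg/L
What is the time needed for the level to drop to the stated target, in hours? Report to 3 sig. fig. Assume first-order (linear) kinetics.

13.9 h

C₀ = Dose / Vd = 1210 / 293 = 4.130 mg/L
t = ln(C₀ / C) / k = ln(4.130 / 2.59) / 0.03350
  = ln(1.595) / 0.03350 = 0.4669 / 0.03350 = 13.94 h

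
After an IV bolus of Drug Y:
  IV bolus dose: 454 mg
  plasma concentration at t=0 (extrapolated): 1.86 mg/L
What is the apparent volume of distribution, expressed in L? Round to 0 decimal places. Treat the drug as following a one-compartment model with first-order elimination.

244 L

Vd = Dose / C₀ = 454.0 / 1.86 = 244.1 L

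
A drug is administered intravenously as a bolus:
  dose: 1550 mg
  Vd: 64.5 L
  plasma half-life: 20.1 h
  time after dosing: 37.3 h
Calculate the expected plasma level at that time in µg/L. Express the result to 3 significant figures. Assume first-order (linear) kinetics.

6640 µg/L

C₀ = Dose / Vd = 1550 / 64.5 = 24.03 mg/L
k = ln2 / t½ = 0.693147 / 20.1 = 0.03448 h⁻¹
C = C₀ · e^(−k·t) = 24.03 × e^(−0.03448 × 37.3)
  = 24.03 × 0.2763 = 6.639 mg/L
Convert: 6.639 mg/L × 1000 = 6639 µg/L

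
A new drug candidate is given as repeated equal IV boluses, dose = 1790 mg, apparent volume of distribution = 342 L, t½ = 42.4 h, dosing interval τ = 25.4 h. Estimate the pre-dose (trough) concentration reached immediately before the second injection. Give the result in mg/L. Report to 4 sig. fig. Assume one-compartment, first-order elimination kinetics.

3.455 mg/L

C₀ per dose = Dose / Vd = 1790 / 342 = 5.234 mg/L
k = ln2 / t½ = 0.693147 / 42.4 = 0.01635 h⁻¹
Fraction remaining after one interval: r = e^(−kτ) = e^(−0.01635 × 25.4) = 0.6601
Before dose 2, 1 dose has been given (aged 1τ).
C_trough = C₀ × r = 5.234 × 0.6601 = 3.455 mg/L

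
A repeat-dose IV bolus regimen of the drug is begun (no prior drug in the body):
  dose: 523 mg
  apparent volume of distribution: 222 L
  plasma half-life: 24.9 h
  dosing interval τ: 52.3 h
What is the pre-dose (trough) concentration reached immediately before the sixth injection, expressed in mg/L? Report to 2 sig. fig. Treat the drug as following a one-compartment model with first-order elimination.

0.72 mg/L

C₀ per dose = Dose / Vd = 523 / 222 = 2.356 mg/L
k = ln2 / t½ = 0.693147 / 24.9 = 0.02784 h⁻¹
Fraction remaining after one interval: r = e^(−kτ) = e^(−0.02784 × 52.3) = 0.2332
Before dose 6, 5 doses have been given (aged 1τ, 2τ, 3τ, 4τ, 5τ).
C_trough = C₀ × (r + r² + … + r^5) = C₀ × r(1−r^5)/(1−r)
        = 2.356 × 0.2332 × (1 − 0.0006897) / (1 − 0.2332) = 0.7160 mg/L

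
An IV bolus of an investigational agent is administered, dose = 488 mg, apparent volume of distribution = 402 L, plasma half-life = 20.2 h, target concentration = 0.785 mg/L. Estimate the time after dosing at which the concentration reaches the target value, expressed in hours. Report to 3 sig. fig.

C₀ = Dose / Vd = 488.0 / 402 = 1.214 mg/L
k = ln2 / t½ = 0.693147 / 20.2 = 0.03431 h⁻¹
t = ln(C₀ / C) / k = ln(1.214 / 0.785) / 0.03431
  = ln(1.546) / 0.03431 = 0.4357 / 0.03431 = 12.70 h

12.7 h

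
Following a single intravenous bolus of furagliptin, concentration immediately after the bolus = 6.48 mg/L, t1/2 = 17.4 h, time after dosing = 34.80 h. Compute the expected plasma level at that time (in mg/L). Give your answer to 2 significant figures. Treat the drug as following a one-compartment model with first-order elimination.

1.6 mg/L

k = ln2 / t½ = 0.693147 / 17.4 = 0.03984 h⁻¹
t / t½ = 34.80 / 17.4 = 2 half-lives
C = C₀ × (1/2)^2 = 6.480 × 0.2500 = 1.620 mg/L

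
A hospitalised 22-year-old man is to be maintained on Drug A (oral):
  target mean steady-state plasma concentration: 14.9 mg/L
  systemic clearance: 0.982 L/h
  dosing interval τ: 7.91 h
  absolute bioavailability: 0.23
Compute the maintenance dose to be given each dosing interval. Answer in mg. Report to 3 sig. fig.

At steady state, F × (Dose/τ) = Css × CL.
Dose = Css × CL × τ / F = 14.9 × 0.9820 × 7.91 / 0.23 = 503.2 mg

503 mg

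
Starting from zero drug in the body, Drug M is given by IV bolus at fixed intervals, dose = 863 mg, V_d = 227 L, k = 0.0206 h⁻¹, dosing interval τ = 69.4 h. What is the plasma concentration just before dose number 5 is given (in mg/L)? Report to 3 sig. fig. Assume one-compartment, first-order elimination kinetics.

1.19 mg/L

C₀ per dose = Dose / Vd = 863 / 227 = 3.802 mg/L
Fraction remaining after one interval: r = e^(−kτ) = e^(−0.02060 × 69.4) = 0.2394
Before dose 5, 4 doses have been given (aged 1τ, 2τ, 3τ, 4τ).
C_trough = C₀ × (r + r² + … + r^4) = C₀ × r(1−r^4)/(1−r)
        = 3.802 × 0.2394 × (1 − 0.003285) / (1 − 0.2394) = 1.193 mg/L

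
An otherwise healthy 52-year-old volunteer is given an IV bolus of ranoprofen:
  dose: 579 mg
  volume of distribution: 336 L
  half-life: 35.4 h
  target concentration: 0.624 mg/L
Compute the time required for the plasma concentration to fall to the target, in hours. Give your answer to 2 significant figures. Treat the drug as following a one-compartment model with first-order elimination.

52 h

C₀ = Dose / Vd = 579.0 / 336 = 1.723 mg/L
k = ln2 / t½ = 0.693147 / 35.4 = 0.01958 h⁻¹
t = ln(C₀ / C) / k = ln(1.723 / 0.624) / 0.01958
  = ln(2.761) / 0.01958 = 1.016 / 0.01958 = 51.89 h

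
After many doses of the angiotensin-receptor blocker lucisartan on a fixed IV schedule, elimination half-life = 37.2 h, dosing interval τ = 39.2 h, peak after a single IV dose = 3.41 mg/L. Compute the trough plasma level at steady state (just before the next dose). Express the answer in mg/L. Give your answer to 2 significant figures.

k = ln2 / t½ = 0.693147 / 37.2 = 0.01863 h⁻¹
e^(−kτ) = e^(−0.01863 × 39.2) = 0.4818
Accumulation ratio R = 1 / (1 − e^(−kτ)) = 1 / (1 − 0.4818) = 1.930
Steady-state trough = C₀ × R × e^(−kτ) = 3.41 × 1.930 × 0.4818 = 3.171 mg/L

3.2 mg/L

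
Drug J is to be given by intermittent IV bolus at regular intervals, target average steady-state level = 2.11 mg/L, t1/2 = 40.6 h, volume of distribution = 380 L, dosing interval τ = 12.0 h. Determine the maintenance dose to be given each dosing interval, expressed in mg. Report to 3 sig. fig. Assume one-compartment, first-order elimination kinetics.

k = ln2 / t½ = 0.693147 / 40.6 = 0.01707 h⁻¹
CL = k × Vd = 0.01707 × 380 = 6.487 L/h
At steady state, Dose/τ = Css × CL.
Dose = Css × CL × τ = 2.11 × 6.487 × 12.0 = 164.3 mg

164 mg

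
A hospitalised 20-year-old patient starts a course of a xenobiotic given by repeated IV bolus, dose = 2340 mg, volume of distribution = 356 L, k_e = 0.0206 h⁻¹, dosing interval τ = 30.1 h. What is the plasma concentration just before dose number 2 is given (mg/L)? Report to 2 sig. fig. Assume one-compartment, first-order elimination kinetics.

3.5 mg/L

C₀ per dose = Dose / Vd = 2340 / 356 = 6.573 mg/L
Fraction remaining after one interval: r = e^(−kτ) = e^(−0.02060 × 30.1) = 0.5379
Before dose 2, 1 dose has been given (aged 1τ).
C_trough = C₀ × r = 6.573 × 0.5379 = 3.536 mg/L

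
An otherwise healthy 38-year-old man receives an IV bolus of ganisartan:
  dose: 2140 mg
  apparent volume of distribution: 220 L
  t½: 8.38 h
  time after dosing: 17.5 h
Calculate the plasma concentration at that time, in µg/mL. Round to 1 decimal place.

2.3 µg/mL

C₀ = Dose / Vd = 2140 / 220 = 9.727 mg/L
k = ln2 / t½ = 0.693147 / 8.38 = 0.08271 h⁻¹
C = C₀ · e^(−k·t) = 9.727 × e^(−0.08271 × 17.5)
  = 9.727 × 0.2352 = 2.288 mg/L
(2.288 mg/L = 2.288 µg/mL)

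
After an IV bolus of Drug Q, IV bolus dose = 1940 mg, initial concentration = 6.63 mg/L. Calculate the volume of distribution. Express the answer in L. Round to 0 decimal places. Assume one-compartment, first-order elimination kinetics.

Vd = Dose / C₀ = 1940 / 6.63 = 292.6 L

293 L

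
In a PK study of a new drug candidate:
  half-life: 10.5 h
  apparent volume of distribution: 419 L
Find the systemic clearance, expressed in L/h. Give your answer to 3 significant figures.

k = ln2 / t½ = 0.693147 / 10.5 = 0.06601 h⁻¹
CL = k × Vd = 0.06601 × 419 = 27.66 L/h

27.7 L/h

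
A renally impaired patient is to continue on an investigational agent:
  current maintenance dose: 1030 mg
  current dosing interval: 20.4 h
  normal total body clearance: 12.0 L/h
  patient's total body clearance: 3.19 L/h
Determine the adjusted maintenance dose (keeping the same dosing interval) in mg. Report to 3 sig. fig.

To keep the same average steady-state level, dosing rate must scale with clearance.
CL ratio = 3.19 / 12.0 = 0.2658
New dose (same interval) = 1030 × 0.2658 = 273.8 mg

274 mg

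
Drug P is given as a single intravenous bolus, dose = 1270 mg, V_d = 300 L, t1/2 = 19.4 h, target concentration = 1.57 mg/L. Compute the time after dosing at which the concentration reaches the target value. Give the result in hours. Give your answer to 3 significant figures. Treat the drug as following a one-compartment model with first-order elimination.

27.8 h

C₀ = Dose / Vd = 1270 / 300 = 4.233 mg/L
k = ln2 / t½ = 0.693147 / 19.4 = 0.03573 h⁻¹
t = ln(C₀ / C) / k = ln(4.233 / 1.57) / 0.03573
  = ln(2.696) / 0.03573 = 0.9918 / 0.03573 = 27.76 h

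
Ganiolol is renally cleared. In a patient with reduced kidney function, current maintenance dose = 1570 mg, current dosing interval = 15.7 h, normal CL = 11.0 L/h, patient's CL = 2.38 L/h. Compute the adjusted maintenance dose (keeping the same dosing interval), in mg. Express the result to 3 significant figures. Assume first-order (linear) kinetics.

340 mg

To keep the same average steady-state level, dosing rate must scale with clearance.
CL ratio = 2.38 / 11.0 = 0.2164
New dose (same interval) = 1570 × 0.2164 = 339.7 mg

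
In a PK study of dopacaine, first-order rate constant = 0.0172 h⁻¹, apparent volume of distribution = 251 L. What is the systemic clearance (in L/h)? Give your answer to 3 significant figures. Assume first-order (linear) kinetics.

CL = k × Vd = 0.0172 × 251 = 4.317 L/h

4.32 L/h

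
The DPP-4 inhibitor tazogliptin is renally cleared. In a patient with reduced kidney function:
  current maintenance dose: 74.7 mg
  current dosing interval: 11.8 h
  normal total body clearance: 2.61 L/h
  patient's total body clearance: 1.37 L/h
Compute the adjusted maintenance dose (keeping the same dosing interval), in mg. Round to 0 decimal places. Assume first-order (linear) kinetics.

39 mg

To keep the same average steady-state level, dosing rate must scale with clearance.
CL ratio = 1.37 / 2.61 = 0.5249
New dose (same interval) = 74.7 × 0.5249 = 39.21 mg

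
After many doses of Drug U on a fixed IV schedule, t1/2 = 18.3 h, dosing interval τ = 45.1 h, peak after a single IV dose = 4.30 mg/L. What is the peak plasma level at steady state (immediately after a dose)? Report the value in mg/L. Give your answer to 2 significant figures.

k = ln2 / t½ = 0.693147 / 18.3 = 0.03788 h⁻¹
e^(−kτ) = e^(−0.03788 × 45.1) = 0.1812
Accumulation ratio R = 1 / (1 − e^(−kτ)) = 1 / (1 − 0.1812) = 1.221
Steady-state peak = C₀ × R = 4.30 × 1.221 = 5.250 mg/L

5.3 mg/L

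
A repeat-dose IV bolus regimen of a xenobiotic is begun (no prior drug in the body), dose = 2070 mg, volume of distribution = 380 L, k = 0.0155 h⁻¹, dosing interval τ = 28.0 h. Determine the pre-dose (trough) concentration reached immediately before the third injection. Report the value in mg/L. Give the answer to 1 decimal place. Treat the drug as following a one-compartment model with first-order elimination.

C₀ per dose = Dose / Vd = 2070 / 380 = 5.447 mg/L
Fraction remaining after one interval: r = e^(−kτ) = e^(−0.01550 × 28.0) = 0.6479
Before dose 3, 2 doses have been given (aged 1τ, 2τ).
C_trough = C₀ × (r + r²) = 5.447 × (0.6479 + 0.4198) = 5.816 mg/L

5.8 mg/L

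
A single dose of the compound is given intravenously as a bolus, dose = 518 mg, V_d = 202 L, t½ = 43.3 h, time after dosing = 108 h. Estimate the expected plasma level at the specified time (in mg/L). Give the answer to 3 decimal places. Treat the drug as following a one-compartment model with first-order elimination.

0.455 mg/L

C₀ = Dose / Vd = 518.0 / 202 = 2.564 mg/L
k = ln2 / t½ = 0.693147 / 43.3 = 0.01601 h⁻¹
C = C₀ · e^(−k·t) = 2.564 × e^(−0.01601 × 108)
  = 2.564 × 0.1774 = 0.4549 mg/L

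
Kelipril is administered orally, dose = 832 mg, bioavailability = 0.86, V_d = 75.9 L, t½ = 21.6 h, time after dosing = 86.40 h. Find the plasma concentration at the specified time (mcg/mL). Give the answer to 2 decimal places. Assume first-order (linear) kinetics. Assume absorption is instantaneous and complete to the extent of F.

Amount reaching circulation = F × Dose = 0.86 × 832.0 = 715.5 mg
C₀ = F·Dose / Vd = 715.5 / 75.9 = 9.427 mg/L
k = ln2 / t½ = 0.693147 / 21.6 = 0.03209 h⁻¹
t / t½ = 86.40 / 21.6 = 4 half-lives
C = C₀ × (1/2)^4 = 9.427 × 0.06250 = 0.5892 mg/L
(0.5892 mg/L = 0.5892 mcg/mL)

0.59 mcg/mL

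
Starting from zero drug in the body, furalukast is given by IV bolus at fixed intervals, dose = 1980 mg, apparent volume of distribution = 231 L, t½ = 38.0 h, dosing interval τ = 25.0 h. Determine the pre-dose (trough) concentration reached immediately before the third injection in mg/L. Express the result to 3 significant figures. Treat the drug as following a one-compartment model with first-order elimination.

8.88 mg/L

C₀ per dose = Dose / Vd = 1980 / 231 = 8.571 mg/L
k = ln2 / t½ = 0.693147 / 38.0 = 0.01824 h⁻¹
Fraction remaining after one interval: r = e^(−kτ) = e^(−0.01824 × 25.0) = 0.6338
Before dose 3, 2 doses have been given (aged 1τ, 2τ).
C_trough = C₀ × (r + r²) = 8.571 × (0.6338 + 0.4017) = 8.875 mg/L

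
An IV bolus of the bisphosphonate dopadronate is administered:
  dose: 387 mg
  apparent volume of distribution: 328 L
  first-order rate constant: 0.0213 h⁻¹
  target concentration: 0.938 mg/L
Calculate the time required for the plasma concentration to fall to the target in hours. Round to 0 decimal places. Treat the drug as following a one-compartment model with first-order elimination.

11 h

C₀ = Dose / Vd = 387.0 / 328 = 1.180 mg/L
t = ln(C₀ / C) / k = ln(1.180 / 0.938) / 0.02130
  = ln(1.258) / 0.02130 = 0.2295 / 0.02130 = 10.77 h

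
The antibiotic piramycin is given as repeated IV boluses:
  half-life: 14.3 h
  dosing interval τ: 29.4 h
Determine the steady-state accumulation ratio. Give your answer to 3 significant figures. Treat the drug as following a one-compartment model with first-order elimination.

1.32

k = ln2 / t½ = 0.693147 / 14.3 = 0.04847 h⁻¹
e^(−kτ) = e^(−0.04847 × 29.4) = 0.2405
Accumulation ratio R = 1 / (1 − e^(−kτ)) = 1 / (1 − 0.2405) = 1.317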